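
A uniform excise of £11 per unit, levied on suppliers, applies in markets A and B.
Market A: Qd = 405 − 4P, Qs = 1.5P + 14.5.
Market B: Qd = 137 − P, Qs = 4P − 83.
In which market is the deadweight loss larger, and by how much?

Market A: pre-tax P* = £71, Q* = 121; post-tax Q = 109; deadweight loss = £66.
Market B: pre-tax P* = £44, Q* = 93; post-tax Q = 84.2; deadweight loss = £48.4.
Difference: £66 vs £48.4 → market A is larger by £17.6.

Market A, by £17.6.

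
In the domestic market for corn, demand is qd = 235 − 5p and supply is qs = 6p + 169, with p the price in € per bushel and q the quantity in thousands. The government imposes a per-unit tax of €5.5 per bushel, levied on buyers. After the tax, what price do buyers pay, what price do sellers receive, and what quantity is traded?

Buyers pay €9; sellers receive €3.5; quantity = 190.

Without the tax, 235 − 5p = 6p + 169 gives 11p = 66, so p* = €6 and q* = 205.
With the tax collected from buyers, demand (in seller-price terms) shifts: qd = 235 − 5(p + 5.5).
New equilibrium: buyers pay €9, sellers receive €3.5, q = 190. (Wedge: pb − ps = 5.5.)
The less price-elastic side of the market bears the larger share of a per-unit tax.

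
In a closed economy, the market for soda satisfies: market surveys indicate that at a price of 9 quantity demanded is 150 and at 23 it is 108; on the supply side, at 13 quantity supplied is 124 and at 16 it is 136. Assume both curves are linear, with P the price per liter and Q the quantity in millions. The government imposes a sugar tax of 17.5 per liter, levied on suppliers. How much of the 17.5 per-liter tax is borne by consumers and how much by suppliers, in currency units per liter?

Consumers bear 10 per liter; suppliers bear 7.5 per liter.

Demand slope: (108 − 150)/(23 − 9) = -3, so Qd = 177 − 3P.
Supply slope: (136 − 124)/(16 − 13) = 4, so Qs = 4P + 72.
Before the tax: set 177 − 3P = 4P + 72 → P* = 15, Q* = 132.
With the tax collected from suppliers, supply shifts: Qs = 4(P − 17.5) + 72.
Solving gives Q = 102 with consumers paying 25 and suppliers receiving 7.5 (the 17.5 wedge).
Burden on consumers: 10; on suppliers: 7.5. (They sum to 17.5.)
The less price-elastic side of the market bears the larger share of a per-unit tax.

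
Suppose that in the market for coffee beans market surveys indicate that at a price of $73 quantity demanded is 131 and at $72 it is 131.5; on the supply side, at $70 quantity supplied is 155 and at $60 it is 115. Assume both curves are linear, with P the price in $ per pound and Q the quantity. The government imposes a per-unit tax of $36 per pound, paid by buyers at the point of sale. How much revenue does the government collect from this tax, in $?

Demand slope: (131.5 − 131)/(72 − 73) = -0.5, so Qd = 167.5 − 0.5P.
Supply slope: (115 − 155)/(60 − 70) = 4, so Qs = 4P − 125.
Before the tax: set 167.5 − 0.5P = 4P − 125 → P* = $65, Q* = 135.
With the tax collected from buyers, demand (in seller-price terms) shifts: Qd = 167.5 − 0.5(P + 36).
Solving gives Q = 119 with buyers paying $97 and producers receiving $61 (the $36 wedge).
Revenue = t · Q = 36 · 119 = $4284.

Tax revenue = $4284.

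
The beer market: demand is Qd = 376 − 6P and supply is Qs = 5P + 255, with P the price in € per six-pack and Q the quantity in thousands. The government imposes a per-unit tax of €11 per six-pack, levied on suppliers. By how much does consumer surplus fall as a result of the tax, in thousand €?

Consumer surplus falls by €1475 thousand.

Before the tax: set 376 − 6P = 5P + 255 → P* = €11, Q* = 310.
With the tax collected from suppliers, supply shifts: Qs = 5(P − 11) + 255.
Solving gives Q = 280 with consumers paying €16 and suppliers receiving €5 (the €11 wedge).
ΔCS is the trapezoid between Q = 280 and Q = 310 of height €5: ½ · (310 + 280) · 5 = €1475.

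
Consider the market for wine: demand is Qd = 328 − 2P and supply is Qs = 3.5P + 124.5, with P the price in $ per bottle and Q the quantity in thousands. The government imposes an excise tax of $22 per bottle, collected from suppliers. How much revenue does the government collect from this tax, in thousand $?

Tax revenue = $4972 thousand.

Before the tax: set 328 − 2P = 3.5P + 124.5 → P* = $37, Q* = 254.
With the tax collected from suppliers, supply shifts: Qs = 3.5(P − 22) + 124.5.
New equilibrium: buyers pay $51, suppliers receive $29, Q = 226. (Wedge: Pb − Ps = 22.)
Revenue = t · Q = 22 · 226 = $4972.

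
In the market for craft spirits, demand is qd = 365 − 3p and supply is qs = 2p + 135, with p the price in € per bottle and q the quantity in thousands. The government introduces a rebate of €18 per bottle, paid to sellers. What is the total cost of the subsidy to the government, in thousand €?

Government outlay = €4474.8 thousand.

Without the subsidy, 365 − 3p = 2p + 135 gives 5p = 230, so p* = €46 and q* = 227.
With a per-unit subsidy paid to sellers, each receives p + 18 per unit sold, so supply becomes qs = 2(p + 18) + 135.
New equilibrium: buyers pay €38.8, sellers receive €56.8, q = 248.6. (Wedge: pb − ps = −18.)
Outlay = t · Q = 18 · 248.6 = €4474.8.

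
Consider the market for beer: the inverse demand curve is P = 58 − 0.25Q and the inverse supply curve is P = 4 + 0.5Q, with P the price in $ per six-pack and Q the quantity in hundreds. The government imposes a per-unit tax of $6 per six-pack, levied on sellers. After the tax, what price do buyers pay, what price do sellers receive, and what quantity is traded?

Buyers pay $42; sellers receive $36; quantity = 64.

Inverting to Q(P) form: Qd = 232 − 4P; Qs = 2P − 8.
Without the tax, 232 − 4P = 2P − 8 gives 6P = 240, so P* = $40 and Q* = 72.
With the tax collected from sellers, supply shifts: Qs = 2(P − 6) − 8.
Solving gives Q = 64 with buyers paying $42 and sellers receiving $36 (the $6 wedge).
The less price-elastic side of the market bears the larger share of a per-unit tax.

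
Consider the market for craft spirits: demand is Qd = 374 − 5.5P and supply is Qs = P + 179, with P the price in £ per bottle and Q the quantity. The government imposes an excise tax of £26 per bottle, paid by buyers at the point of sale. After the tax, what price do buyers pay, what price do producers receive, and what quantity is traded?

Before the tax: set 374 − 5.5P = P + 179 → P* = £30, Q* = 209.
With the tax collected from buyers, demand (in seller-price terms) shifts: Qd = 374 − 5.5(P + 26).
Solving gives Q = 187 with buyers paying £34 and producers receiving £8 (the £26 wedge).

Buyers pay £34; producers receive £8; quantity = 187.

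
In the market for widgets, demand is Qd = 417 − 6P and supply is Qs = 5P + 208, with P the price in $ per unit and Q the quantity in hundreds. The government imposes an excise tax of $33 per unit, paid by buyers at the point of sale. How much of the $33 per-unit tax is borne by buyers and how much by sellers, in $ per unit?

Buyers bear $15 per unit; sellers bear $18 per unit.

Without the tax, 417 − 6P = 5P + 208 gives 11P = 209, so P* = $19 and Q* = 303.
With the tax collected from buyers, demand (in seller-price terms) shifts: Qd = 417 − 6(P + 33).
New equilibrium: buyers pay $34, sellers receive $1, Q = 213. (Wedge: Pb − Ps = 33.)
Burden on buyers: $15; on sellers: $18. (They sum to $33.)
The less price-elastic side of the market bears the larger share of a per-unit tax.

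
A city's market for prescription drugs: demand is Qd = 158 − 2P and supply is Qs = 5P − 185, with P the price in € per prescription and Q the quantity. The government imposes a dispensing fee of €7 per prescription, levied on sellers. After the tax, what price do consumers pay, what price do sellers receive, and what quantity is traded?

Without the tax, 158 − 2P = 5P − 185 gives 7P = 343, so P* = €49 and Q* = 60.
With the tax collected from sellers, supply shifts: Qs = 5(P − 7) − 185.
New equilibrium: consumers pay €54, sellers receive €47, Q = 50. (Wedge: Pb − Ps = 7.)

Consumers pay €54; sellers receive €47; quantity = 50.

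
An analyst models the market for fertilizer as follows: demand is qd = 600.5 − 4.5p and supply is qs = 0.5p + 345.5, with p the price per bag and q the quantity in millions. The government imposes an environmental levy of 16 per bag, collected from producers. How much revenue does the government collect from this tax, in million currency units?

Tax revenue = 5820.8 million.

Without the tax, 600.5 − 4.5p = 0.5p + 345.5 gives 5p = 255, so p* = 51 and q* = 371.
With the tax collected from producers, supply shifts: qs = 0.5(p − 16) + 345.5.
Solving gives q = 363.8 with consumers paying 52.6 and producers receiving 36.6 (the 16 wedge).
Revenue = t · Q = 16 · 363.8 = 5820.8.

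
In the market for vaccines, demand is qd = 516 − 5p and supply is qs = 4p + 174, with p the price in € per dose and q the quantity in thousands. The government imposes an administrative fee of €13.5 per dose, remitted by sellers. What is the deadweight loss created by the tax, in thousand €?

Deadweight loss = €202.5 thousand.

Before the tax: set 516 − 5p = 4p + 174 → p* = €38, q* = 326.
With the tax collected from sellers, supply shifts: qs = 4(p − 13.5) + 174.
New equilibrium: buyers pay €44, sellers receive €30.5, q = 296. (Wedge: pb − ps = 13.5.)
Quantity falls by |ΔQ| = |326 − 296| = 30.
DWL = ½ · t · |ΔQ| = ½ · 13.5 · 30 = €202.5.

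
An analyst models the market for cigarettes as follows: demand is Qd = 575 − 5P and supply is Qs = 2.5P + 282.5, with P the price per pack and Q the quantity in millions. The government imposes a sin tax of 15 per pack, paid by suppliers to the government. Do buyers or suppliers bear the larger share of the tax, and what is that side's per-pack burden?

Before the tax: set 575 − 5P = 2.5P + 282.5 → P* = 39, Q* = 380.
With the tax collected from suppliers, supply shifts: Qs = 2.5(P − 15) + 282.5.
New equilibrium: buyers pay 44, suppliers receive 29, Q = 355. (Wedge: Pb − Ps = 15.)
Per-pack burden: buyers 5, suppliers 10.
Suppliers take the larger share because supply is less price-elastic here (demand slope 5 vs supply slope 2.5).
The less price-elastic side of the market bears the larger share of a per-unit tax.

Suppliers bear the larger share: 10 per pack.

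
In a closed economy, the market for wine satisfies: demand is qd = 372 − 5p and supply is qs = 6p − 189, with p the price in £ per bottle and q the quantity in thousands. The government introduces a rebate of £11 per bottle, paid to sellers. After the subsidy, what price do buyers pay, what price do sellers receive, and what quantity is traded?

Before the subsidy: set 372 − 5p = 6p − 189 → p* = £51, q* = 117.
With a per-unit subsidy paid to sellers, each receives p + 11 per unit sold, so supply becomes qs = 6(p + 11) − 189.
New equilibrium: buyers pay £45, sellers receive £56, q = 147. (Wedge: pb − ps = −11.)

Buyers pay £45; sellers receive £56; quantity = 147.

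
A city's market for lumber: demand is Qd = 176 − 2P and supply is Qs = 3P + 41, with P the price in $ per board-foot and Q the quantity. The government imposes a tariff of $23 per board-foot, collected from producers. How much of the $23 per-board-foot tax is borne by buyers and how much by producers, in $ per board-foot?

Without the tax, 176 − 2P = 3P + 41 gives 5P = 135, so P* = $27 and Q* = 122.
With the tax collected from producers, supply shifts: Qs = 3(P − 23) + 41.
Solving gives Q = 94.4 with buyers paying $40.8 and producers receiving $17.8 (the $23 wedge).
Burden on buyers: $13.8; on producers: $9.2. (They sum to $23.)
The less price-elastic side of the market bears the larger share of a per-unit tax.

Buyers bear $13.8 per board-foot; producers bear $9.2 per board-foot.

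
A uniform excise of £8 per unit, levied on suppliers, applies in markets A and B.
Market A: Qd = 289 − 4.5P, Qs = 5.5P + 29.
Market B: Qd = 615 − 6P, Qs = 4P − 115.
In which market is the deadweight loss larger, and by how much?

Market A, by £2.4.

Market A: pre-tax P* = £26, Q* = 172; post-tax Q = 152.2; deadweight loss = £79.2.
Market B: pre-tax P* = £73, Q* = 177; post-tax Q = 157.8; deadweight loss = £76.8.
Difference: £79.2 vs £76.8 → market A is larger by £2.4.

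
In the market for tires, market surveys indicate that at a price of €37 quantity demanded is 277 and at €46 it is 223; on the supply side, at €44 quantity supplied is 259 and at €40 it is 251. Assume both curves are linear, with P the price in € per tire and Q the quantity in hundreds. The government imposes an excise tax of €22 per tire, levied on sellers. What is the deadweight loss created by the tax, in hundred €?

Deadweight loss = €363 hundred.

Demand slope: (223 − 277)/(46 − 37) = -6, so Qd = 499 − 6P.
Supply slope: (251 − 259)/(40 − 44) = 2, so Qs = 2P + 171.
Without the tax, 499 − 6P = 2P + 171 gives 8P = 328, so P* = €41 and Q* = 253.
With the tax collected from sellers, supply shifts: Qs = 2(P − 22) + 171.
New equilibrium: consumers pay €46.5, sellers receive €24.5, Q = 220. (Wedge: Pb − Ps = 22.)
Quantity falls by |ΔQ| = |253 − 220| = 33.
DWL = ½ · t · |ΔQ| = ½ · 22 · 33 = €363.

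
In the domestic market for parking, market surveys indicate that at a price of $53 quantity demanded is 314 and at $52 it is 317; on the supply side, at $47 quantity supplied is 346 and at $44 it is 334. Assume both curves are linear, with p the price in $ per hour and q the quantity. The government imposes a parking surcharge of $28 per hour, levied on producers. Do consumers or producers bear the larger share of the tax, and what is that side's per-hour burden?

Demand slope: (317 − 314)/(52 − 53) = -3, so qd = 473 − 3p.
Supply slope: (334 − 346)/(44 − 47) = 4, so qs = 4p + 158.
Before the tax: set 473 − 3p = 4p + 158 → p* = $45, q* = 338.
With the tax collected from producers, supply shifts: qs = 4(p − 28) + 158.
New equilibrium: consumers pay $61, producers receive $33, q = 290. (Wedge: pb − ps = 28.)
Per-hour burden: consumers $16, producers $12.
Consumers take the larger share because demand is less price-elastic here (demand slope 3 vs supply slope 4).
The less price-elastic side of the market bears the larger share of a per-unit tax.

Consumers bear the larger share: $16 per hour.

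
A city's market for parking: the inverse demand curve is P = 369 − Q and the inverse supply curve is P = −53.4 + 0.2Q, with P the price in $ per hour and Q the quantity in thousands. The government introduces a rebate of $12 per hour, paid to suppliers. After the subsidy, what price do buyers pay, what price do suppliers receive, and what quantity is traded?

Rewrite in direct form: Qd = 369 − P and Qs = 5P + 267.
Without the subsidy, 369 − P = 5P + 267 gives 6P = 102, so P* = $17 and Q* = 352.
With a per-unit subsidy paid to suppliers, each receives P + 12 per unit sold, so supply becomes Qs = 5(P + 12) + 267.
Solving gives Q = 362 with buyers paying $7 and suppliers receiving $19 (the $12 wedge).

Buyers pay $7; suppliers receive $19; quantity = 362.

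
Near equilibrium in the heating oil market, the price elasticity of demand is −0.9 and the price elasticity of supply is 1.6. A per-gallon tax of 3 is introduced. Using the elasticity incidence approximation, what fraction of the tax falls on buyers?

Incidence ratio: buyers' share ≈ εs / (εs + |εd|) = 1.6 / (1.6 + 0.9) = 0.64.
Supply is the more elastic side, so buyers bear the larger share.

Buyers' share ≈ 0.64.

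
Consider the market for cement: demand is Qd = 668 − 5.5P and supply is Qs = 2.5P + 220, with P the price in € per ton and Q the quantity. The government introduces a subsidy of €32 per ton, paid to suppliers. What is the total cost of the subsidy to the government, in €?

Without the subsidy, 668 − 5.5P = 2.5P + 220 gives 8P = 448, so P* = €56 and Q* = 360.
With a per-unit subsidy paid to suppliers, each receives P + 32 per unit sold, so supply becomes Qs = 2.5(P + 32) + 220.
New equilibrium: consumers pay €46, suppliers receive €78, Q = 415. (Wedge: Pb − Ps = −32.)
Outlay = t · Q = 32 · 415 = €13280.

Government outlay = €13280.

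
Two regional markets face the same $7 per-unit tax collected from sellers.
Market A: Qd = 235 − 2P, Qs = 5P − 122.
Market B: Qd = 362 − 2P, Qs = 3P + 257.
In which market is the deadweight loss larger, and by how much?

Market A: pre-tax P* = $51, Q* = 133; post-tax Q = 123; deadweight loss = $35.
Market B: pre-tax P* = $21, Q* = 320; post-tax Q = 311.6; deadweight loss = $29.4.
Difference: $35 vs $29.4 → market A is larger by $5.6.

Market A, by $5.6.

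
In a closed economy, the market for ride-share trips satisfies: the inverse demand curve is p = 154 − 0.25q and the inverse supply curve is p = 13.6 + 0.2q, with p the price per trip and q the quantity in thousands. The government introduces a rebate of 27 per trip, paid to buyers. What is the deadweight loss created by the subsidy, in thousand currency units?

Rewrite in direct form: qd = 616 − 4p and qs = 5p − 68.
Without the subsidy, 616 − 4p = 5p − 68 gives 9p = 684, so p* = 76 and q* = 312.
With a per-unit subsidy paid to buyers, each effectively pays p − 27, so demand becomes qd = 616 − 4(p − 27).
New equilibrium: buyers pay 61, suppliers receive 88, q = 372. (Wedge: pb − ps = −27.)
Quantity rises by |ΔQ| = |312 − 372| = 60.
DWL = ½ · t · |ΔQ| = ½ · 27 · 60 = 810.

Deadweight loss = 810 thousand.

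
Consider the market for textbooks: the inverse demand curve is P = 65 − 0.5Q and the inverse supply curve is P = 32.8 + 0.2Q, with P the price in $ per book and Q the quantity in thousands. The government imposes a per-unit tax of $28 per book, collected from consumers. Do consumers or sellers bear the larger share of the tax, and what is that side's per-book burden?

Consumers bear the larger share: $20 per book.

Inverting to Q(P) form: Qd = 130 − 2P; Qs = 5P − 164.
Before the tax: set 130 − 2P = 5P − 164 → P* = $42, Q* = 46.
With the tax collected from consumers, demand (in seller-price terms) shifts: Qd = 130 − 2(P + 28).
New equilibrium: consumers pay $62, sellers receive $34, Q = 6. (Wedge: Pb − Ps = 28.)
Per-book burden: consumers $20, sellers $8.
Consumers take the larger share because demand is less price-elastic here (demand slope 2 vs supply slope 5).
The less price-elastic side of the market bears the larger share of a per-unit tax.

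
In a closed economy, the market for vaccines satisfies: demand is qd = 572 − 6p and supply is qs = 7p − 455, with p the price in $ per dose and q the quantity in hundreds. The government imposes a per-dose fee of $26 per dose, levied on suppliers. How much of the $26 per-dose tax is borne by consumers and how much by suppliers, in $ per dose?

Consumers bear $14 per dose; suppliers bear $12 per dose.

Without the tax, 572 − 6p = 7p − 455 gives 13p = 1027, so p* = $79 and q* = 98.
With the tax collected from suppliers, supply shifts: qs = 7(p − 26) − 455.
New equilibrium: consumers pay $93, suppliers receive $67, q = 14. (Wedge: pb − ps = 26.)
Burden on consumers: $14; on suppliers: $12. (They sum to $26.)
The less price-elastic side of the market bears the larger share of a per-unit tax.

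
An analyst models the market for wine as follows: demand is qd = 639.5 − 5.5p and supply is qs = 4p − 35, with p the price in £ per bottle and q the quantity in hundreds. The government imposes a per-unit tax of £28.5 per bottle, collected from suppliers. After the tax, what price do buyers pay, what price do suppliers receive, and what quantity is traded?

Before the tax: set 639.5 − 5.5p = 4p − 35 → p* = £71, q* = 249.
With the tax collected from suppliers, supply shifts: qs = 4(p − 28.5) − 35.
New equilibrium: buyers pay £83, suppliers receive £54.5, q = 183. (Wedge: pb − ps = 28.5.)
The less price-elastic side of the market bears the larger share of a per-unit tax.

Buyers pay £83; suppliers receive £54.5; quantity = 183.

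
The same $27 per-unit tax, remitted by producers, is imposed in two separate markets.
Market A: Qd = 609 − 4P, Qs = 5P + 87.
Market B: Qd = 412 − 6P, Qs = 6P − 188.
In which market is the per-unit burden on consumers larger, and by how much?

Market A, by $1.5.

Market A: pre-tax P* = $58, Q* = 377; post-tax Q = 317; per-unit burden on consumers = $15.
Market B: pre-tax P* = $50, Q* = 112; post-tax Q = 31; per-unit burden on consumers = $13.5.
Difference: $15 vs $13.5 → market A is larger by $1.5.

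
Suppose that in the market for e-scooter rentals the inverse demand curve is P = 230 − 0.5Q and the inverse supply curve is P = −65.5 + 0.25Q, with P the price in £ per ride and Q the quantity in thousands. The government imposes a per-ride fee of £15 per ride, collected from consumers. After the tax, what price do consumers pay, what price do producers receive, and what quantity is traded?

Inverting to Q(P) form: Qd = 460 − 2P; Qs = 4P + 262.
Without the tax, 460 − 2P = 4P + 262 gives 6P = 198, so P* = £33 and Q* = 394.
With the tax collected from consumers, demand (in seller-price terms) shifts: Qd = 460 − 2(P + 15).
New equilibrium: consumers pay £43, producers receive £28, Q = 374. (Wedge: Pb − Ps = 15.)
The less price-elastic side of the market bears the larger share of a per-unit tax.

Consumers pay £43; producers receive £28; quantity = 374.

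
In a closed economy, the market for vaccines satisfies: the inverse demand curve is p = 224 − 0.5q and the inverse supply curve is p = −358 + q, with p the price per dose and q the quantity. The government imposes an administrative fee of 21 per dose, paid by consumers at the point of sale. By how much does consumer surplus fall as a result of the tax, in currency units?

Consumer surplus falls by 2667.

Inverting to q(p) form: qd = 448 − 2p; qs = p + 358.
Without the tax, 448 − 2p = p + 358 gives 3p = 90, so p* = 30 and q* = 388.
With the tax collected from consumers, demand (in seller-price terms) shifts: qd = 448 − 2(p + 21).
New equilibrium: consumers pay 37, sellers receive 16, q = 374. (Wedge: pb − ps = 21.)
ΔCS is the trapezoid between Q = 374 and Q = 388 of height 7: ½ · (388 + 374) · 7 = 2667.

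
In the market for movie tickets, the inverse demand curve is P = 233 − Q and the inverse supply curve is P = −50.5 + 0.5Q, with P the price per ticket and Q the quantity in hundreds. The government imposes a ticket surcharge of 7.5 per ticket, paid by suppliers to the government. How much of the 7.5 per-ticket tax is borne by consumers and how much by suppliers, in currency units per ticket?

Inverting to Q(P) form: Qd = 233 − P; Qs = 2P + 101.
Without the tax, 233 − P = 2P + 101 gives 3P = 132, so P* = 44 and Q* = 189.
With the tax collected from suppliers, supply shifts: Qs = 2(P − 7.5) + 101.
Solving gives Q = 184 with consumers paying 49 and suppliers receiving 41.5 (the 7.5 wedge).
Burden on consumers: 5; on suppliers: 2.5. (They sum to 7.5.)

Consumers bear 5 per ticket; suppliers bear 2.5 per ticket.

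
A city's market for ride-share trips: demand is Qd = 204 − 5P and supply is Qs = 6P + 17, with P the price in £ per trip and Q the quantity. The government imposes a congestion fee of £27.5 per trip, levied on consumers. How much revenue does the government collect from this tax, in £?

Before the tax: set 204 − 5P = 6P + 17 → P* = £17, Q* = 119.
With the tax collected from consumers, demand (in seller-price terms) shifts: Qd = 204 − 5(P + 27.5).
Solving gives Q = 44 with consumers paying £32 and suppliers receiving £4.5 (the £27.5 wedge).
Revenue = t · Q = 27.5 · 44 = £1210.

Tax revenue = £1210.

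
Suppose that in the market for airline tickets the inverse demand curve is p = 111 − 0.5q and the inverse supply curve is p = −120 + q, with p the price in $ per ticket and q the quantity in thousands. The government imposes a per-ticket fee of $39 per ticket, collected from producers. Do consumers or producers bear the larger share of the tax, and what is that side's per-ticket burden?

Producers bear the larger share: $26 per ticket.

Inverting to q(p) form: qd = 222 − 2p; qs = p + 120.
Before the tax: set 222 − 2p = p + 120 → p* = $34, q* = 154.
With the tax collected from producers, supply shifts: qs = (p − 39) + 120.
New equilibrium: consumers pay $47, producers receive $8, q = 128. (Wedge: pb − ps = 39.)
Per-ticket burden: consumers $13, producers $26.
Producers take the larger share because supply is less price-elastic here (demand slope 2 vs supply slope 1).
The less price-elastic side of the market bears the larger share of a per-unit tax.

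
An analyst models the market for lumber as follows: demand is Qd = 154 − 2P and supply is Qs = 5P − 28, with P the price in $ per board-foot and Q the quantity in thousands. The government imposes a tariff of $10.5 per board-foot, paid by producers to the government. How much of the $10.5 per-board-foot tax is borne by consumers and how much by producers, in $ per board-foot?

Without the tax, 154 − 2P = 5P − 28 gives 7P = 182, so P* = $26 and Q* = 102.
With the tax collected from producers, supply shifts: Qs = 5(P − 10.5) − 28.
New equilibrium: consumers pay $33.5, producers receive $23, Q = 87. (Wedge: Pb − Ps = 10.5.)
Burden on consumers: $7.5; on producers: $3. (They sum to $10.5.)
The less price-elastic side of the market bears the larger share of a per-unit tax.

Consumers bear $7.5 per board-foot; producers bear $3 per board-foot.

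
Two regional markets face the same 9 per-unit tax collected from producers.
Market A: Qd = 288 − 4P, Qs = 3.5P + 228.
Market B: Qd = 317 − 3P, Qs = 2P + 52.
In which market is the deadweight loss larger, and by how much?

Market A, by 27.

Market A: pre-tax P* = 8, Q* = 256; post-tax Q = 239.2; deadweight loss = 75.6.
Market B: pre-tax P* = 53, Q* = 158; post-tax Q = 147.2; deadweight loss = 48.6.
Difference: 75.6 vs 48.6 → market A is larger by 27.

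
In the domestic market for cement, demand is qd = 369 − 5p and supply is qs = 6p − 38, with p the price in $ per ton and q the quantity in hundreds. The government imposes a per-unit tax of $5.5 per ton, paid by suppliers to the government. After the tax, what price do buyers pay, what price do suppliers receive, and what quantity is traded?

Before the tax: set 369 − 5p = 6p − 38 → p* = $37, q* = 184.
With the tax collected from suppliers, supply shifts: qs = 6(p − 5.5) − 38.
New equilibrium: buyers pay $40, suppliers receive $34.5, q = 169. (Wedge: pb − ps = 5.5.)
The less price-elastic side of the market bears the larger share of a per-unit tax.

Buyers pay $40; suppliers receive $34.5; quantity = 169.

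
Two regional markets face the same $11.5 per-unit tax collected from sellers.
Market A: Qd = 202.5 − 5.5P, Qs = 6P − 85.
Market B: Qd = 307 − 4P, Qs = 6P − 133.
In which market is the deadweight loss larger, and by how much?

Market A, by $31.05.

Market A: pre-tax P* = $25, Q* = 65; post-tax Q = 32; deadweight loss = $189.75.
Market B: pre-tax P* = $44, Q* = 131; post-tax Q = 103.4; deadweight loss = $158.7.
Difference: $189.75 vs $158.7 → market A is larger by $31.05.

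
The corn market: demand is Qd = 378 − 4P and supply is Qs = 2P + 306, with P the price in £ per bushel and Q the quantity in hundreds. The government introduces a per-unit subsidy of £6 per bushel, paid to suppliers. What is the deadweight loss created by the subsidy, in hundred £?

Without the subsidy, 378 − 4P = 2P + 306 gives 6P = 72, so P* = £12 and Q* = 330.
With a per-unit subsidy paid to suppliers, each receives P + 6 per unit sold, so supply becomes Qs = 2(P + 6) + 306.
Solving gives Q = 338 with consumers paying £10 and suppliers receiving £16 (the £6 wedge).
Quantity rises by |ΔQ| = |330 − 338| = 8.
DWL = ½ · t · |ΔQ| = ½ · 6 · 8 = £24.

Deadweight loss = £24 hundred.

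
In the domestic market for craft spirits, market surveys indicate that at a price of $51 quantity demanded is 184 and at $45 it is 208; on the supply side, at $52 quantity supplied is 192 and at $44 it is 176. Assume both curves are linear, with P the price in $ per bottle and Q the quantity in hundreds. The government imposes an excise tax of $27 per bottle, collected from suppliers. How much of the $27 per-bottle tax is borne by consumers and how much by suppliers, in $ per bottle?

Demand slope: (208 − 184)/(45 − 51) = -4, so Qd = 388 − 4P.
Supply slope: (176 − 192)/(44 − 52) = 2, so Qs = 2P + 88.
Without the tax, 388 − 4P = 2P + 88 gives 6P = 300, so P* = $50 and Q* = 188.
With the tax collected from suppliers, supply shifts: Qs = 2(P − 27) + 88.
Solving gives Q = 152 with consumers paying $59 and suppliers receiving $32 (the $27 wedge).
Burden on consumers: $9; on suppliers: $18. (They sum to $27.)

Consumers bear $9 per bottle; suppliers bear $18 per bottle.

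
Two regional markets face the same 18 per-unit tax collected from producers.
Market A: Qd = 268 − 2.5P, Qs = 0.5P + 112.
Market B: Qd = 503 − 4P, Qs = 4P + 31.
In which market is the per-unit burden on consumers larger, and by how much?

Market A: pre-tax P* = 52, Q* = 138; post-tax Q = 130.5; per-unit burden on consumers = 3.
Market B: pre-tax P* = 59, Q* = 267; post-tax Q = 231; per-unit burden on consumers = 9.
Difference: 3 vs 9 → market B is larger by 6.

Market B, by 6.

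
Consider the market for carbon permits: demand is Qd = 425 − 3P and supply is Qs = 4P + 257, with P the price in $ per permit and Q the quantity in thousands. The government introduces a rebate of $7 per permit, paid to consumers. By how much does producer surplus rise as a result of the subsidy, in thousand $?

Without the subsidy, 425 − 3P = 4P + 257 gives 7P = 168, so P* = $24 and Q* = 353.
With a per-unit subsidy paid to consumers, each effectively pays P − 7, so demand becomes Qd = 425 − 3(P − 7).
New equilibrium: consumers pay $20, sellers receive $27, Q = 365. (Wedge: Pb − Ps = −7.)
ΔPS is the trapezoid between Q = 365 and Q = 353 of height $3: ½ · (353 + 365) · 3 = $1077.

Producer surplus rises by $1077 thousand.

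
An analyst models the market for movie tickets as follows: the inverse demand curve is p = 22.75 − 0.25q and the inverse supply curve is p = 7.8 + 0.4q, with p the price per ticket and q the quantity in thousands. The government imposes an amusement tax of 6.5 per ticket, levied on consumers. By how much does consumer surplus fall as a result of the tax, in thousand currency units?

Rewrite in direct form: qd = 91 − 4p and qs = 2.5p − 19.5.
Without the tax, 91 − 4p = 2.5p − 19.5 gives 6.5p = 110.5, so p* = 17 and q* = 23.
With the tax collected from consumers, demand (in seller-price terms) shifts: qd = 91 − 4(p + 6.5).
New equilibrium: consumers pay 19.5, suppliers receive 13, q = 13. (Wedge: pb − ps = 6.5.)
ΔCS is the trapezoid between Q = 13 and Q = 23 of height 2.5: ½ · (23 + 13) · 2.5 = 45.

Consumer surplus falls by 45 thousand.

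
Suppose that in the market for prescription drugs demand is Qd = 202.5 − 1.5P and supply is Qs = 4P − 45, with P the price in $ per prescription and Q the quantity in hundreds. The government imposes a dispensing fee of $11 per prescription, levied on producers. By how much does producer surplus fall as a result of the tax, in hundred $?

Producer surplus falls by $387 hundred.

Without the tax, 202.5 − 1.5P = 4P − 45 gives 5.5P = 247.5, so P* = $45 and Q* = 135.
With the tax collected from producers, supply shifts: Qs = 4(P − 11) − 45.
Solving gives Q = 123 with buyers paying $53 and producers receiving $42 (the $11 wedge).
ΔPS is the trapezoid between Q = 123 and Q = 135 of height $3: ½ · (135 + 123) · 3 = $387.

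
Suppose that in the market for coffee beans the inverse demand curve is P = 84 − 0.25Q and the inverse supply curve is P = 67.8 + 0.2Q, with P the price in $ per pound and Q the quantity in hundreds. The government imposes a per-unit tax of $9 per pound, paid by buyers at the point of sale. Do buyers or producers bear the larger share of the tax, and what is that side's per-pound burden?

Buyers bear the larger share: $5 per pound.

Inverting to Q(P) form: Qd = 336 − 4P; Qs = 5P − 339.
Without the tax, 336 − 4P = 5P − 339 gives 9P = 675, so P* = $75 and Q* = 36.
With the tax collected from buyers, demand (in seller-price terms) shifts: Qd = 336 − 4(P + 9).
New equilibrium: buyers pay $80, producers receive $71, Q = 16. (Wedge: Pb − Ps = 9.)
Per-pound burden: buyers $5, producers $4.
Buyers take the larger share because demand is less price-elastic here (demand slope 4 vs supply slope 5).
The less price-elastic side of the market bears the larger share of a per-unit tax.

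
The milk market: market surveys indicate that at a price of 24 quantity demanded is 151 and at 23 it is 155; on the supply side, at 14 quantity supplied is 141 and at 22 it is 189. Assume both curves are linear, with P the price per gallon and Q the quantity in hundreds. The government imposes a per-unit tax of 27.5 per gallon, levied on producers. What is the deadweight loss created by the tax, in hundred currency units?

Demand slope: (155 − 151)/(23 − 24) = -4, so Qd = 247 − 4P.
Supply slope: (189 − 141)/(22 − 14) = 6, so Qs = 6P + 57.
Without the tax, 247 − 4P = 6P + 57 gives 10P = 190, so P* = 19 and Q* = 171.
With the tax collected from producers, supply shifts: Qs = 6(P − 27.5) + 57.
Solving gives Q = 105 with buyers paying 35.5 and producers receiving 8 (the 27.5 wedge).
Quantity falls by |ΔQ| = |171 − 105| = 66.
DWL = ½ · t · |ΔQ| = ½ · 27.5 · 66 = 907.5.

Deadweight loss = 907.5 hundred.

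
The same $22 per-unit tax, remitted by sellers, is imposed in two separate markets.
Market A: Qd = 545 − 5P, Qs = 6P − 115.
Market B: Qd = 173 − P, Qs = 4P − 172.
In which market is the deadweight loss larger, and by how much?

Market A, by $466.4.

Market A: pre-tax P* = $60, Q* = 245; post-tax Q = 185; deadweight loss = $660.
Market B: pre-tax P* = $69, Q* = 104; post-tax Q = 86.4; deadweight loss = $193.6.
Difference: $660 vs $193.6 → market A is larger by $466.4.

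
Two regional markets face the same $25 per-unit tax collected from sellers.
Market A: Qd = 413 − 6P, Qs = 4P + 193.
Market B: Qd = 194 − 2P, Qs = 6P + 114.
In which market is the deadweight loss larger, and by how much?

Market A, by $281.25.

Market A: pre-tax P* = $22, Q* = 281; post-tax Q = 221; deadweight loss = $750.
Market B: pre-tax P* = $10, Q* = 174; post-tax Q = 136.5; deadweight loss = $468.75.
Difference: $750 vs $468.75 → market A is larger by $281.25.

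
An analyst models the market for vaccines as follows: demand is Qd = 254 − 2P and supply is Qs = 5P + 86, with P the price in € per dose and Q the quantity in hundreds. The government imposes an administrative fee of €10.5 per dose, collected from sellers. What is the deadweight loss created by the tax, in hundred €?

Before the tax: set 254 − 2P = 5P + 86 → P* = €24, Q* = 206.
With the tax collected from sellers, supply shifts: Qs = 5(P − 10.5) + 86.
New equilibrium: consumers pay €31.5, sellers receive €21, Q = 191. (Wedge: Pb − Ps = 10.5.)
Quantity falls by |ΔQ| = |206 − 191| = 15.
DWL = ½ · t · |ΔQ| = ½ · 10.5 · 15 = €78.75.

Deadweight loss = €78.75 hundred.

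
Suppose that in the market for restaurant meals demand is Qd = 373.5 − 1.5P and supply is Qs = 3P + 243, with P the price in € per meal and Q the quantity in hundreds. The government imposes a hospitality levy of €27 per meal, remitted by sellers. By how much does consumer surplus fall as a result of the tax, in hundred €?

Consumer surplus falls by €5697 hundred.

Before the tax: set 373.5 − 1.5P = 3P + 243 → P* = €29, Q* = 330.
With the tax collected from sellers, supply shifts: Qs = 3(P − 27) + 243.
New equilibrium: buyers pay €47, sellers receive €20, Q = 303. (Wedge: Pb − Ps = 27.)
ΔCS is the trapezoid between Q = 303 and Q = 330 of height €18: ½ · (330 + 303) · 18 = €5697.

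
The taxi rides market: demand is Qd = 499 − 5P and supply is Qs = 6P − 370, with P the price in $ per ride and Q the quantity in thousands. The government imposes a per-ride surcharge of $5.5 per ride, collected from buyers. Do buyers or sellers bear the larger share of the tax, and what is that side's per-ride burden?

Without the tax, 499 − 5P = 6P − 370 gives 11P = 869, so P* = $79 and Q* = 104.
With the tax collected from buyers, demand (in seller-price terms) shifts: Qd = 499 − 5(P + 5.5).
Solving gives Q = 89 with buyers paying $82 and sellers receiving $76.5 (the $5.5 wedge).
Per-ride burden: buyers $3, sellers $2.5.
Buyers take the larger share because demand is less price-elastic here (demand slope 5 vs supply slope 6).
The less price-elastic side of the market bears the larger share of a per-unit tax.

Buyers bear the larger share: $3 per ride.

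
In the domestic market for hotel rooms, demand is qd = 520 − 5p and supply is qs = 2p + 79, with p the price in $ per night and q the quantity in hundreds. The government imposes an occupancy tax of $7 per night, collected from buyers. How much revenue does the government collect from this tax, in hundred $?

Before the tax: set 520 − 5p = 2p + 79 → p* = $63, q* = 205.
With the tax collected from buyers, demand (in seller-price terms) shifts: qd = 520 − 5(p + 7).
New equilibrium: buyers pay $65, producers receive $58, q = 195. (Wedge: pb − ps = 7.)
Revenue = t · Q = 7 · 195 = $1365.

Tax revenue = $1365 hundred.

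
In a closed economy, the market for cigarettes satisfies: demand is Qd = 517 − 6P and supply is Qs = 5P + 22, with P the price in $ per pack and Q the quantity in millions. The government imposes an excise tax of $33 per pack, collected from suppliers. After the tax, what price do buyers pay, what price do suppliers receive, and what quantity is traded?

Before the tax: set 517 − 6P = 5P + 22 → P* = $45, Q* = 247.
With the tax collected from suppliers, supply shifts: Qs = 5(P − 33) + 22.
New equilibrium: buyers pay $60, suppliers receive $27, Q = 157. (Wedge: Pb − Ps = 33.)
The less price-elastic side of the market bears the larger share of a per-unit tax.

Buyers pay $60; suppliers receive $27; quantity = 157.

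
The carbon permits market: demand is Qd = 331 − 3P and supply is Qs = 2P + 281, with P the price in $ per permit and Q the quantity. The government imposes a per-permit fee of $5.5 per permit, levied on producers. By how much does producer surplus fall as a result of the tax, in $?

Without the tax, 331 − 3P = 2P + 281 gives 5P = 50, so P* = $10 and Q* = 301.
With the tax collected from producers, supply shifts: Qs = 2(P − 5.5) + 281.
New equilibrium: buyers pay $12.2, producers receive $6.7, Q = 294.4. (Wedge: Pb − Ps = 5.5.)
ΔPS is the trapezoid between Q = 294.4 and Q = 301 of height $3.3: ½ · (301 + 294.4) · 3.3 = $982.41.

Producer surplus falls by $982.41.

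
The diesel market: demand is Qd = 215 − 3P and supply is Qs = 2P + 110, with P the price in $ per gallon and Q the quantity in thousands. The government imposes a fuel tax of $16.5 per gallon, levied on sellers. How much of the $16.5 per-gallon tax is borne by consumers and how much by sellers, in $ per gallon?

Before the tax: set 215 − 3P = 2P + 110 → P* = $21, Q* = 152.
With the tax collected from sellers, supply shifts: Qs = 2(P − 16.5) + 110.
Solving gives Q = 132.2 with consumers paying $27.6 and sellers receiving $11.1 (the $16.5 wedge).
Burden on consumers: $6.6; on sellers: $9.9. (They sum to $16.5.)

Consumers bear $6.6 per gallon; sellers bear $9.9 per gallon.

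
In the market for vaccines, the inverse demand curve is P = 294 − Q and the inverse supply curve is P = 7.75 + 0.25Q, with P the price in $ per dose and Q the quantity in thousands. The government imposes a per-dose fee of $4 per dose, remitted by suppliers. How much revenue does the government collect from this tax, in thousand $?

Rewrite in direct form: Qd = 294 − P and Qs = 4P − 31.
Without the tax, 294 − P = 4P − 31 gives 5P = 325, so P* = $65 and Q* = 229.
With the tax collected from suppliers, supply shifts: Qs = 4(P − 4) − 31.
New equilibrium: buyers pay $68.2, suppliers receive $64.2, Q = 225.8. (Wedge: Pb − Ps = 4.)
Revenue = t · Q = 4 · 225.8 = $903.2.

Tax revenue = $903.2 thousand.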